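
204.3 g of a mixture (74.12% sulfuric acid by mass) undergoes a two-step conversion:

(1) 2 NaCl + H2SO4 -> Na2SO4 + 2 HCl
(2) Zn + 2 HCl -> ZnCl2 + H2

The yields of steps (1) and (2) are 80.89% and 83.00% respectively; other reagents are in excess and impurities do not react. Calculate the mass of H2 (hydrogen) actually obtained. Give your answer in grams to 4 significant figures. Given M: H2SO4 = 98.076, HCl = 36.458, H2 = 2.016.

Pure H2SO4 = 204.3 × 0.7412 = 151.43 g.
n(H2SO4) = 151.43 / 98.076 = 1.5440 mol.
Step 1 (H2SO4:HCl = 1:2): theoretical n(HCl) = 3.0880 mol; at 80.89% yield, n(HCl) = 2.4978 mol.
Step 2 (HCl:H2 = 2:1): theoretical n(H2) = 1.2489 mol, so theoretical mass = 1.2489 × 2.016 = 2.5178 g.
At 83.00% yield, actual mass of H2 = 2.5178 × 0.8300 = 2.0898 g.

2.090 g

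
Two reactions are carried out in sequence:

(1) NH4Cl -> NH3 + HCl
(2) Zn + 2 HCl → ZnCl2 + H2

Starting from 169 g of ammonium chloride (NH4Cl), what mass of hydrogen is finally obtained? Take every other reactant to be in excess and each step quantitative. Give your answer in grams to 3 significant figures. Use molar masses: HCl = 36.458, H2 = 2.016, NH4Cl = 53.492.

n(NH4Cl) = 169.0 / 53.492 = 3.159 mol.
Step 1 gives a 1:1 ratio of NH4Cl to HCl, so n(HCl) = 3.159 mol.
In step 2 the HCl:H2 ratio is 2:1, so n(H2) = 1.580 mol.
Mass of H2 = 1.580 × 2.016 = 3.185 g.

3.18 g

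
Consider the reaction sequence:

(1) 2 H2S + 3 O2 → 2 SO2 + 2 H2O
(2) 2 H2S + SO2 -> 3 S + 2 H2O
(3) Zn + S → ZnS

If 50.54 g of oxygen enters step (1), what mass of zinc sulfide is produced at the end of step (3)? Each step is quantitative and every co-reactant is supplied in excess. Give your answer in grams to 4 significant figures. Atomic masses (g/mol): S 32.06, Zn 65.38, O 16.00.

307.8 g

M(O2) = 2(16.00) = 32.00 g/mol.
M(ZnS) = 65.38 + 32.06 = 97.44 g/mol.
n(O2) = 50.54 / 32.00 = 1.5794 mol.
Reaction (1): O2→SO2 ratio 3:2 ⇒ n(SO2) = 1.0529 mol.
Reaction (2): SO2→S ratio 1:3 ⇒ n(S) = 3.1588 mol.
Reaction (3): S→ZnS ratio 1:1 ⇒ n(ZnS) = 3.1588 mol.
Mass of ZnS = 3.1588 × 97.44 = 307.79 g.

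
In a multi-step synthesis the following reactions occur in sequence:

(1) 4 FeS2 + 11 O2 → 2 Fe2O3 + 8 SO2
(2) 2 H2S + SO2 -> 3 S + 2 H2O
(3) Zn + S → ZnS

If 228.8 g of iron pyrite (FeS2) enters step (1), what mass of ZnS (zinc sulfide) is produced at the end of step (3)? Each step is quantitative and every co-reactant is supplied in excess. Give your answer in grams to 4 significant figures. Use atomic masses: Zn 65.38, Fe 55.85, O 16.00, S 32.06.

1115 g

M(FeS2) = 55.85 + 2(32.06) = 119.97 g/mol.
M(ZnS) = 65.38 + 32.06 = 97.44 g/mol.
n(FeS2) = 228.8 / 119.97 = 1.9071 mol.
Reaction (1): FeS2→SO2 ratio 4:8 ⇒ n(SO2) = 3.8143 mol.
Reaction (2): SO2→S ratio 1:3 ⇒ n(S) = 11.443 mol.
Reaction (3): S→ZnS ratio 1:1 ⇒ n(ZnS) = 11.443 mol.
Mass of ZnS = 11.443 × 97.44 = 1115.0 g.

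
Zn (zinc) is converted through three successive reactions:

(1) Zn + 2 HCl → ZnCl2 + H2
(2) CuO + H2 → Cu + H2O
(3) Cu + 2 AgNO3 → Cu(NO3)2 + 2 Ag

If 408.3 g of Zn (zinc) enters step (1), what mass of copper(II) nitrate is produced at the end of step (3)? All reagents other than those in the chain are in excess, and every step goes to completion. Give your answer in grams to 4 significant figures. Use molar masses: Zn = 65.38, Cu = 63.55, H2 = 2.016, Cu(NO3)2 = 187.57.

n(Zn) = 408.3 / 65.38 = 6.2450 mol.
Reaction (1): Zn→H2 ratio 1:1 ⇒ n(H2) = 6.2450 mol.
Reaction (2): H2→Cu ratio 1:1 ⇒ n(Cu) = 6.2450 mol.
Reaction (3): Cu→Cu(NO3)2 ratio 1:1 ⇒ n(Cu(NO3)2) = 6.2450 mol.
Mass of Cu(NO3)2 = 6.2450 × 187.57 = 1171.4 g.

1171 g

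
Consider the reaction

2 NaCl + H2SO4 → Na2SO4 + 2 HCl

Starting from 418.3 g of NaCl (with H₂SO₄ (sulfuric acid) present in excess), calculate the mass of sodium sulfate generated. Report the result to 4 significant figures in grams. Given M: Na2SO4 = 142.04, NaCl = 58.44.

n(NaCl) = 418.30 g / 58.44 g/mol = 7.1578 mol.
From the equation the NaCl:Na2SO4 mole ratio is 2:1, so n(Na2SO4) = 7.1578 × 1/2 = 3.5789 mol.
Mass of Na2SO4 = 3.5789 mol × 142.04 g/mol = 508.34 g.

508.3 g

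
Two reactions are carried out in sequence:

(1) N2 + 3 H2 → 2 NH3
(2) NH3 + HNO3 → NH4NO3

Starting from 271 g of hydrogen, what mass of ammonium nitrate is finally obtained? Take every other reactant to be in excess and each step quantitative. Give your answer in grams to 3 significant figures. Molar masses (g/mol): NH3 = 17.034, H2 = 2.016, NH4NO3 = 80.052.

7170 g

n(H2) = 271.0 / 2.016 = 134.4 mol.
Step 1 gives a 3:2 ratio of H2 to NH3, so n(NH3) = 89.62 mol.
In step 2 the NH3:NH4NO3 ratio is 1:1, so n(NH4NO3) = 89.62 mol.
Mass of NH4NO3 = 89.62 × 80.052 = 7174 g.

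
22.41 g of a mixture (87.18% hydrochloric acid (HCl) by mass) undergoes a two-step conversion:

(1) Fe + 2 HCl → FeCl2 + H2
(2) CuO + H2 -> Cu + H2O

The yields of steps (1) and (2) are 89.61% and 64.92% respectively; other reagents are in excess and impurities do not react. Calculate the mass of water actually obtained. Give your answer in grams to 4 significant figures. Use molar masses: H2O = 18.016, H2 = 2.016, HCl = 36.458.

2.808 g

Pure HCl = 22.41 × 0.8718 = 19.537 g.
n(HCl) = 19.537 / 36.458 = 0.53588 mol.
Step 1 (HCl:H2 = 2:1): theoretical n(H2) = 0.26794 mol; at 89.61% yield, n(H2) = 0.24010 mol.
Step 2 (H2:H2O = 1:1): theoretical n(H2O) = 0.24010 mol, so theoretical mass = 0.24010 × 18.016 = 4.3256 g.
At 64.92% yield, actual mass of H2O = 4.3256 × 0.6492 = 2.8082 g.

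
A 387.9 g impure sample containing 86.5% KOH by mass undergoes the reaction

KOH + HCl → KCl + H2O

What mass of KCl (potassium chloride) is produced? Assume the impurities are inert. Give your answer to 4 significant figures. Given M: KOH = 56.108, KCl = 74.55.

445.8 g

Mass of pure KOH = 387.9 g × 0.865 = 335.53 g.
n(KOH) = 335.53 g / 56.108 g/mol = 5.9801 mol.
From the equation the KOH:KCl mole ratio is 1:1, so n(KCl) = 5.9801 × 1/1 = 5.9801 mol.
Mass of KCl = 5.9801 mol × 74.55 g/mol = 445.82 g.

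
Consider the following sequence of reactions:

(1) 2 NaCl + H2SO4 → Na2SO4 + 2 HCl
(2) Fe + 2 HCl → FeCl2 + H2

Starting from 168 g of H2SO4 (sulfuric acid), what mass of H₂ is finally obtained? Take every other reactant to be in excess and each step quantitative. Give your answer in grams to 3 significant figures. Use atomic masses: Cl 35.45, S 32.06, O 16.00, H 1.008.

3.45 g

M(H2SO4) = 2(1.008) + 32.06 + 4(16.00) = 98.076 g/mol.
M(H2) = 2(1.008) = 2.016 g/mol.
n(H2SO4) = 168.0 / 98.076 = 1.713 mol.
Step 1 gives a 1:2 ratio of H2SO4 to HCl, so n(HCl) = 3.426 mol.
In step 2 the HCl:H2 ratio is 2:1, so n(H2) = 1.713 mol.
Mass of H2 = 1.713 × 2.016 = 3.453 g.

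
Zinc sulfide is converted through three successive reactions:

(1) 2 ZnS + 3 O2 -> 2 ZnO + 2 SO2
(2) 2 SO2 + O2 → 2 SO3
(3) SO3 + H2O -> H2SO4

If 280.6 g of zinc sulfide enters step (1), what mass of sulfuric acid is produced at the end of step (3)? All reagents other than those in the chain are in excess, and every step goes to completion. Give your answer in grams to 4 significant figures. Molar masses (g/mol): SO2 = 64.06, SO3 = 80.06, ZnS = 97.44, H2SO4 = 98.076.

282.4 g

n(ZnS) = 280.6 / 97.44 = 2.8797 mol.
Reaction (1): ZnS→SO2 ratio 2:2 ⇒ n(SO2) = 2.8797 mol.
Reaction (2): SO2→SO3 ratio 2:2 ⇒ n(SO3) = 2.8797 mol.
Reaction (3): SO3→H2SO4 ratio 1:1 ⇒ n(H2SO4) = 2.8797 mol.
Mass of H2SO4 = 2.8797 × 98.076 = 282.43 g.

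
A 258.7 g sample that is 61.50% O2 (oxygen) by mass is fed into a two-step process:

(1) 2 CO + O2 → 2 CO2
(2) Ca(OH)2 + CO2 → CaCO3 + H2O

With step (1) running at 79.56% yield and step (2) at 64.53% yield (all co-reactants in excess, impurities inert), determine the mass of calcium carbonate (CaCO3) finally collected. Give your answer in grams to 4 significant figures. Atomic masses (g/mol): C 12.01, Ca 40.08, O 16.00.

511.0 g

Pure O2 = 258.7 × 0.6150 = 159.10 g.
M(O2) = 2(16.00) = 32.00 g/mol.
M(CaCO3) = 40.08 + 12.01 + 3(16.00) = 100.09 g/mol.
n(O2) = 159.10 / 32.00 = 4.9719 mol.
Step 1 (O2:CO2 = 1:2): theoretical n(CO2) = 9.9438 mol; at 79.56% yield, n(CO2) = 7.9113 mol.
Step 2 (CO2:CaCO3 = 1:1): theoretical n(CaCO3) = 7.9113 mol, so theoretical mass = 7.9113 × 100.09 = 791.84 g.
At 64.53% yield, actual mass of CaCO3 = 791.84 × 0.6453 = 510.97 g.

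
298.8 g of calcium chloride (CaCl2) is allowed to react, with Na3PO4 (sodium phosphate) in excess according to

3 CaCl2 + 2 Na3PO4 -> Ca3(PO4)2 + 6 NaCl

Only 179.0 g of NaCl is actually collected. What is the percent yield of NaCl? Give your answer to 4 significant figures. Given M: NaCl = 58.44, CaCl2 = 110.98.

56.88 %

n(CaCl2) = 298.80 g / 110.98 g/mol = 2.6924 mol.
From the equation the CaCl2:NaCl mole ratio is 3:6, so n(NaCl) = 2.6924 × 6/3 = 5.3848 mol.
Mass of NaCl = 5.3848 mol × 58.44 g/mol = 314.69 g.
This is the theoretical yield. Percent yield = 179.0 g / 314.69 g × 100% = 56.882%.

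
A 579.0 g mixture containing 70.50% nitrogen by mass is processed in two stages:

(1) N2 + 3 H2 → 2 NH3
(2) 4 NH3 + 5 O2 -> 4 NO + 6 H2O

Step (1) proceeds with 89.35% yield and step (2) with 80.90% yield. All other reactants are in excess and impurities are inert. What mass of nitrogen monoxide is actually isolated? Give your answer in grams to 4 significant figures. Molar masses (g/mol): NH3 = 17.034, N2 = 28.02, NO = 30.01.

632.0 g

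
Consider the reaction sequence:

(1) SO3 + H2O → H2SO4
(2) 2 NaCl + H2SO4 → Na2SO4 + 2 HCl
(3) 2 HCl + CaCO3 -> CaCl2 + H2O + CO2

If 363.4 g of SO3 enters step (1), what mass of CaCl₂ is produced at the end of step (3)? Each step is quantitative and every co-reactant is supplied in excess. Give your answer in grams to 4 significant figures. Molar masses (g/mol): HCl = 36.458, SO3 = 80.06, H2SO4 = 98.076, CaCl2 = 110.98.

503.7 g

n(SO3) = 363.4 / 80.06 = 4.5391 mol.
Reaction (1): SO3→H2SO4 ratio 1:1 ⇒ n(H2SO4) = 4.5391 mol.
Reaction (2): H2SO4→HCl ratio 1:2 ⇒ n(HCl) = 9.0782 mol.
Reaction (3): HCl→CaCl2 ratio 2:1 ⇒ n(CaCl2) = 4.5391 mol.
Mass of CaCl2 = 4.5391 × 110.98 = 503.75 g.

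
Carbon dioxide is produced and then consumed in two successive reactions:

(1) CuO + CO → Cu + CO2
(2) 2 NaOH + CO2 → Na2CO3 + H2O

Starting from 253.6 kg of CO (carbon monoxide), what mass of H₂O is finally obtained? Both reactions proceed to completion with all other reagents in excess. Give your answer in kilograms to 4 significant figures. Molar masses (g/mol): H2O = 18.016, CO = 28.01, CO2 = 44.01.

253.6 kg = 253600 g.
n(CO) = 253600 / 28.01 = 9053.9 mol.
Step 1 gives a 1:1 ratio of CO to CO2, so n(CO2) = 9053.9 mol.
In step 2 the CO2:H2O ratio is 1:1, so n(H2O) = 9053.9 mol.
Mass of H2O = 9053.9 × 18.016 = 163120 g = 163.1 kg.

163.1 kg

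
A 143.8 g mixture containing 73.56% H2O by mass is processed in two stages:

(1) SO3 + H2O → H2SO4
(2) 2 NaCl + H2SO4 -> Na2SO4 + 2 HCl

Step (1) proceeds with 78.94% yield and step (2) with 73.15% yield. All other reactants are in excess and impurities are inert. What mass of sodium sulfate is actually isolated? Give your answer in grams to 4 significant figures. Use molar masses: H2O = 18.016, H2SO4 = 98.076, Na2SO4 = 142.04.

481.6 g

Pure H2O = 143.8 × 0.7356 = 105.78 g.
n(H2O) = 105.78 / 18.016 = 5.8714 mol.
Step 1 (H2O:H2SO4 = 1:1): theoretical n(H2SO4) = 5.8714 mol; at 78.94% yield, n(H2SO4) = 4.6349 mol.
Step 2 (H2SO4:Na2SO4 = 1:1): theoretical n(Na2SO4) = 4.6349 mol, so theoretical mass = 4.6349 × 142.04 = 658.34 g.
At 73.15% yield, actual mass of Na2SO4 = 658.34 × 0.7315 = 481.58 g.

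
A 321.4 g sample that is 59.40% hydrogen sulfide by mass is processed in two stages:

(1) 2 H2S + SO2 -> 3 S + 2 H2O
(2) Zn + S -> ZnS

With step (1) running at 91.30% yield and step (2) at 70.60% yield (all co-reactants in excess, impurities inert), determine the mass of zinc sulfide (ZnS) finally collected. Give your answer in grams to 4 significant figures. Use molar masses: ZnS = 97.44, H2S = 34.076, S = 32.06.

527.8 g

Pure H2S = 321.4 × 0.5940 = 190.91 g.
n(H2S) = 190.91 / 34.076 = 5.6025 mol.
Step 1 (H2S:S = 2:3): theoretical n(S) = 8.4038 mol; at 91.30% yield, n(S) = 7.6727 mol.
Step 2 (S:ZnS = 1:1): theoretical n(ZnS) = 7.6727 mol, so theoretical mass = 7.6727 × 97.44 = 747.62 g.
At 70.60% yield, actual mass of ZnS = 747.62 × 0.7060 = 527.82 g.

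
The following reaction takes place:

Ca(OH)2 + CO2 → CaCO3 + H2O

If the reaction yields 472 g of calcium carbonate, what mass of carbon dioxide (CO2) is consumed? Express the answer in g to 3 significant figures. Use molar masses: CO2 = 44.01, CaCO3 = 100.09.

n(CaCO3) = 472.0 g / 100.09 g/mol = 4.716 mol.
From the equation the CaCO3:CO2 mole ratio is 1:1, so n(CO2) = 4.716 × 1/1 = 4.716 mol.
Mass of CO2 = 4.716 mol × 44.01 g/mol = 207.5 g.

208 g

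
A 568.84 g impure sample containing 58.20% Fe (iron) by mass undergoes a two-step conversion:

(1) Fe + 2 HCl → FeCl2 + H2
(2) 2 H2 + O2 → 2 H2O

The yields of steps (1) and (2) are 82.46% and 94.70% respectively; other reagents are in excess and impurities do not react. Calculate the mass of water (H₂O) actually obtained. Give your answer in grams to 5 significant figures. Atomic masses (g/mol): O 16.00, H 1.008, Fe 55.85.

83.395 g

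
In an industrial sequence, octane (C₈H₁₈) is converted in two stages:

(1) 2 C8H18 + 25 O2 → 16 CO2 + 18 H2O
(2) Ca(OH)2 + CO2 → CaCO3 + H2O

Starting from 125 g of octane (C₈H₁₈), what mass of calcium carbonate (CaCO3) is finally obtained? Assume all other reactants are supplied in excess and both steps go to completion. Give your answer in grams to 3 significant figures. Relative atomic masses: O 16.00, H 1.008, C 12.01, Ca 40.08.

876 g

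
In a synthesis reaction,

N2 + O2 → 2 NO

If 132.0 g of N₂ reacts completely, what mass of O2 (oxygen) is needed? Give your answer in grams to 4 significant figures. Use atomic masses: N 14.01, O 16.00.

M(N2) = 2(14.01) = 28.02 g/mol.
M(O2) = 2(16.00) = 32.00 g/mol.
n(N2) = 132.00 g / 28.02 g/mol = 4.7109 mol.
From the equation the N2:O2 mole ratio is 1:1, so n(O2) = 4.7109 × 1/1 = 4.7109 mol.
Mass of O2 = 4.7109 mol × 32.00 g/mol = 150.75 g.

150.7 g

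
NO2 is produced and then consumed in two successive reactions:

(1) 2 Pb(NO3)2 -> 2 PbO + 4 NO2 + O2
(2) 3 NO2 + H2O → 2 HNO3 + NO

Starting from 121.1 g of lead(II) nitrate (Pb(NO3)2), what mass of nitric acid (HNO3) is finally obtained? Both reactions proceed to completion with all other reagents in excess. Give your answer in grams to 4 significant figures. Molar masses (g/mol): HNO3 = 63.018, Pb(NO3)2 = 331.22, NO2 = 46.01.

30.72 g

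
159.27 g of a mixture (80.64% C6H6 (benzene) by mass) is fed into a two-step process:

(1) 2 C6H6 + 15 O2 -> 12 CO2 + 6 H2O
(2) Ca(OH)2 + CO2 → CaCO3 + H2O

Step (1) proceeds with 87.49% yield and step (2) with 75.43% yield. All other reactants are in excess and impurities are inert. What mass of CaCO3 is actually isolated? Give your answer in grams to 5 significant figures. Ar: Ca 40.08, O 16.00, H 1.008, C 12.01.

Pure C6H6 = 159.27 × 0.8064 = 128.435 g.
M(C6H6) = 6(12.01) + 6(1.008) = 78.108 g/mol.
M(CaCO3) = 40.08 + 12.01 + 3(16.00) = 100.09 g/mol.
n(C6H6) = 128.435 / 78.108 = 1.64433 mol.
Step 1 (C6H6:CO2 = 2:12): theoretical n(CO2) = 9.86598 mol; at 87.49% yield, n(CO2) = 8.63175 mol.
Step 2 (CO2:CaCO3 = 1:1): theoretical n(CaCO3) = 8.63175 mol, so theoretical mass = 8.63175 × 100.09 = 863.951 g.
At 75.43% yield, actual mass of CaCO3 = 863.951 × 0.7543 = 651.679 g.

651.68 g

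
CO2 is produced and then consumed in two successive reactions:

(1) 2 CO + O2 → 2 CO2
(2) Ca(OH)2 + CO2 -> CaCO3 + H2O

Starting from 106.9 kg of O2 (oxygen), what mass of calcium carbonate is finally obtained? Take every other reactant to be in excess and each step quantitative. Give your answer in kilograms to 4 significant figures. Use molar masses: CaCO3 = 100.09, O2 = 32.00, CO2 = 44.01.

106.9 kg = 106900 g.
n(O2) = 106900 / 32.00 = 3340.6 mol.
Step 1 gives a 1:2 ratio of O2 to CO2, so n(CO2) = 6681.2 mol.
In step 2 the CO2:CaCO3 ratio is 1:1, so n(CaCO3) = 6681.2 mol.
Mass of CaCO3 = 6681.2 × 100.09 = 668730 g = 668.7 kg.

668.7 kg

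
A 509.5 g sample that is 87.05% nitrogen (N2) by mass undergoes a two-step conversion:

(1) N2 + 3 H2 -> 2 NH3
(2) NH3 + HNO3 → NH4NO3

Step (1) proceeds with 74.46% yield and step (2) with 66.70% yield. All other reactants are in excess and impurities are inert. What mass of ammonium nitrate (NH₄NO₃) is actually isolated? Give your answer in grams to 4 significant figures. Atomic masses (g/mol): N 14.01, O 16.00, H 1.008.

Pure N2 = 509.5 × 0.8705 = 443.52 g.
M(N2) = 2(14.01) = 28.02 g/mol.
M(NH4NO3) = 2(14.01) + 4(1.008) + 3(16.00) = 80.052 g/mol.
n(N2) = 443.52 / 28.02 = 15.829 mol.
Step 1 (N2:NH3 = 1:2): theoretical n(NH3) = 31.657 mol; at 74.46% yield, n(NH3) = 23.572 mol.
Step 2 (NH3:NH4NO3 = 1:1): theoretical n(NH4NO3) = 23.572 mol, so theoretical mass = 23.572 × 80.052 = 1887.0 g.
At 66.70% yield, actual mass of NH4NO3 = 1887.0 × 0.6670 = 1258.6 g.

1259 g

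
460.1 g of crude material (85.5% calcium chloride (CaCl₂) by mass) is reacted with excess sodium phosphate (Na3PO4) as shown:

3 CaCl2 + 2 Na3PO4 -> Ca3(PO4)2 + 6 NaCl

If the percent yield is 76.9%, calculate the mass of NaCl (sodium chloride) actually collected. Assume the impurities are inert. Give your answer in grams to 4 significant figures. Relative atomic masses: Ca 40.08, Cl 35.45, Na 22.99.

Pure CaCl2 available = 460.1 g × 0.855 = 393.39 g.
M(CaCl2) = 40.08 + 2(35.45) = 110.98 g/mol.
M(NaCl) = 22.99 + 35.45 = 58.44 g/mol.
n(CaCl2) = 393.39 g / 110.98 g/mol = 3.5447 mol.
From the equation the CaCl2:NaCl mole ratio is 3:6, so n(NaCl) = 3.5447 × 6/3 = 7.0893 mol.
Mass of NaCl = 7.0893 mol × 58.44 g/mol = 414.30 g.
Actual mass collected = 414.30 g × 0.769 = 318.60 g.

318.6 g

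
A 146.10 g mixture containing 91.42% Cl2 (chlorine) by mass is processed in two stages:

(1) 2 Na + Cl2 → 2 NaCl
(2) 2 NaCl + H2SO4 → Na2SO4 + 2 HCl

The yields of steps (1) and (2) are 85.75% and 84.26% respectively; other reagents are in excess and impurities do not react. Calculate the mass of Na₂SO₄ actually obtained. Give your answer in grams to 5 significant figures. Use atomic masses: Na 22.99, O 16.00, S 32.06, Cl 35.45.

193.34 g

Pure Cl2 = 146.10 × 0.9142 = 133.565 g.
M(Cl2) = 2(35.45) = 70.90 g/mol.
M(Na2SO4) = 2(22.99) + 32.06 + 4(16.00) = 142.04 g/mol.
n(Cl2) = 133.565 / 70.90 = 1.88385 mol.
Step 1 (Cl2:NaCl = 1:2): theoretical n(NaCl) = 3.76769 mol; at 85.75% yield, n(NaCl) = 3.23079 mol.
Step 2 (NaCl:Na2SO4 = 2:1): theoretical n(Na2SO4) = 1.61540 mol, so theoretical mass = 1.61540 × 142.04 = 229.451 g.
At 84.26% yield, actual mass of Na2SO4 = 229.451 × 0.8426 = 193.335 g.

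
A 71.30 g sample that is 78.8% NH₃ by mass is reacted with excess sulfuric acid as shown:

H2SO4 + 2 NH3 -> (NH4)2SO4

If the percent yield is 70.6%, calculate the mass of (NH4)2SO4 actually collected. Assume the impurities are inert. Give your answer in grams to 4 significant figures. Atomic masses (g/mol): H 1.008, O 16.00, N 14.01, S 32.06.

Pure NH3 available = 71.30 g × 0.788 = 56.184 g.
M(NH3) = 14.01 + 3(1.008) = 17.034 g/mol.
M((NH4)2SO4) = 2(14.01) + 8(1.008) + 32.06 + 4(16.00) = 132.144 g/mol.
n(NH3) = 56.184 g / 17.034 g/mol = 3.2984 mol.
From the equation the NH3:(NH4)2SO4 mole ratio is 2:1, so n((NH4)2SO4) = 3.2984 × 1/2 = 1.6492 mol.
Mass of (NH4)2SO4 = 1.6492 mol × 132.144 g/mol = 217.93 g.
Actual mass collected = 217.93 g × 0.706 = 153.86 g.

153.9 g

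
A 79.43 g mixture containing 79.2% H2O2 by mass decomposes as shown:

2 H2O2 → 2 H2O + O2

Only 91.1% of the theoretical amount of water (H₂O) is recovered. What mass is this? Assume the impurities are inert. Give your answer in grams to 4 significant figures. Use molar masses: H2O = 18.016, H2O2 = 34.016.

30.35 g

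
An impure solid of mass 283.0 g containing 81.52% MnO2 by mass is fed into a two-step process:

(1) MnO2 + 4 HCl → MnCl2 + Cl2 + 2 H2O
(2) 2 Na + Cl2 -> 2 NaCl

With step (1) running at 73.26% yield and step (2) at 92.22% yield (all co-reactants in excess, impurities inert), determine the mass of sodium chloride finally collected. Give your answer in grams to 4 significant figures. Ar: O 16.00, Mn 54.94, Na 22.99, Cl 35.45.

Pure MnO2 = 283.0 × 0.8152 = 230.70 g.
M(MnO2) = 54.94 + 2(16.00) = 86.94 g/mol.
M(NaCl) = 22.99 + 35.45 = 58.44 g/mol.
n(MnO2) = 230.70 / 86.94 = 2.6536 mol.
Step 1 (MnO2:Cl2 = 1:1): theoretical n(Cl2) = 2.6536 mol; at 73.26% yield, n(Cl2) = 1.9440 mol.
Step 2 (Cl2:NaCl = 1:2): theoretical n(NaCl) = 3.8880 mol, so theoretical mass = 3.8880 × 58.44 = 227.22 g.
At 92.22% yield, actual mass of NaCl = 227.22 × 0.9222 = 209.54 g.

209.5 g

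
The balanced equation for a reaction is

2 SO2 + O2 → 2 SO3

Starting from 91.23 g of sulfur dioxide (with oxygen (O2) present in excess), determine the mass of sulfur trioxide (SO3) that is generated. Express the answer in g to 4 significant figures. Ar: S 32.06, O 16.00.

M(SO2) = 32.06 + 2(16.00) = 64.06 g/mol.
M(SO3) = 32.06 + 3(16.00) = 80.06 g/mol.
n(SO2) = 91.230 g / 64.06 g/mol = 1.4241 mol.
From the equation the SO2:SO3 mole ratio is 2:2, so n(SO3) = 1.4241 × 2/2 = 1.4241 mol.
Mass of SO3 = 1.4241 mol × 80.06 g/mol = 114.02 g.

114.0 g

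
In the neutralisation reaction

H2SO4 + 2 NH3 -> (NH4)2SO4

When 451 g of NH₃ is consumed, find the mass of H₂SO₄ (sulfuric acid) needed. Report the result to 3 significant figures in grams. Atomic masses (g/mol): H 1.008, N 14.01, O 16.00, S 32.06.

M(NH3) = 14.01 + 3(1.008) = 17.034 g/mol.
M(H2SO4) = 2(1.008) + 32.06 + 4(16.00) = 98.076 g/mol.
n(NH3) = 451.0 g / 17.034 g/mol = 26.48 mol.
From the equation the NH3:H2SO4 mole ratio is 2:1, so n(H2SO4) = 26.48 × 1/2 = 13.24 mol.
Mass of H2SO4 = 13.24 mol × 98.076 g/mol = 1298 g.

1300 g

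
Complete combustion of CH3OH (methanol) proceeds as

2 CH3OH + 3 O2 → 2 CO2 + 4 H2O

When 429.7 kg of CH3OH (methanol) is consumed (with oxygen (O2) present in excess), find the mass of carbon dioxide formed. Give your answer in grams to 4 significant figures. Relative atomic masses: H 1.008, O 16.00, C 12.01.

590200 g

M(CH3OH) = 12.01 + 4(1.008) + 16.00 = 32.042 g/mol.
M(CO2) = 12.01 + 2(16.00) = 44.01 g/mol.
Convert: 429.7 kg = 429700 g.
n(CH3OH) = 429700 g / 32.042 g/mol = 13411 mol.
From the equation the CH3OH:CO2 mole ratio is 2:2, so n(CO2) = 13411 × 2/2 = 13411 mol.
Mass of CO2 = 13411 mol × 44.01 g/mol = 590200 g.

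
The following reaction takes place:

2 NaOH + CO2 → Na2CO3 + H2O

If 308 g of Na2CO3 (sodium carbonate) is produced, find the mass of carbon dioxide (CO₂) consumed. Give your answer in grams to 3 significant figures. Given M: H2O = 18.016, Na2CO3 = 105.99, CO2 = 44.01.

n(Na2CO3) = 308.0 g / 105.99 g/mol = 2.906 mol.
From the equation the Na2CO3:CO2 mole ratio is 1:1, so n(CO2) = 2.906 × 1/1 = 2.906 mol.
Mass of CO2 = 2.906 mol × 44.01 g/mol = 127.9 g.

128 g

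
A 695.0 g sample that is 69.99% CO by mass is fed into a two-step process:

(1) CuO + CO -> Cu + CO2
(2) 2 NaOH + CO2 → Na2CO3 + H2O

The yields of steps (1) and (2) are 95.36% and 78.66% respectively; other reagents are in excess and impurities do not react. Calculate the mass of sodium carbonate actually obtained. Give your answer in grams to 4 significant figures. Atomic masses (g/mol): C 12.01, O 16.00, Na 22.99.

Pure CO = 695.0 × 0.6999 = 486.43 g.
M(CO) = 12.01 + 16.00 = 28.01 g/mol.
M(Na2CO3) = 2(22.99) + 12.01 + 3(16.00) = 105.99 g/mol.
n(CO) = 486.43 / 28.01 = 17.366 mol.
Step 1 (CO:CO2 = 1:1): theoretical n(CO2) = 17.366 mol; at 95.36% yield, n(CO2) = 16.561 mol.
Step 2 (CO2:Na2CO3 = 1:1): theoretical n(Na2CO3) = 16.561 mol, so theoretical mass = 16.561 × 105.99 = 1755.2 g.
At 78.66% yield, actual mass of Na2CO3 = 1755.2 × 0.7866 = 1380.7 g.

1381 g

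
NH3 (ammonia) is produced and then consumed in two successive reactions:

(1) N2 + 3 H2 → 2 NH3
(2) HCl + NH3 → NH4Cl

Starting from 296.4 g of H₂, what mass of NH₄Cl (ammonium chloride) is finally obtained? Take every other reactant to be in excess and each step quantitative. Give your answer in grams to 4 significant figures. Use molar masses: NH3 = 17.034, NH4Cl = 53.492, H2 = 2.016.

5243 g

n(H2) = 296.40 / 2.016 = 147.02 mol.
Step 1 gives a 3:2 ratio of H2 to NH3, so n(NH3) = 98.016 mol.
In step 2 the NH3:NH4Cl ratio is 1:1, so n(NH4Cl) = 98.016 mol.
Mass of NH4Cl = 98.016 × 53.492 = 5243.1 g.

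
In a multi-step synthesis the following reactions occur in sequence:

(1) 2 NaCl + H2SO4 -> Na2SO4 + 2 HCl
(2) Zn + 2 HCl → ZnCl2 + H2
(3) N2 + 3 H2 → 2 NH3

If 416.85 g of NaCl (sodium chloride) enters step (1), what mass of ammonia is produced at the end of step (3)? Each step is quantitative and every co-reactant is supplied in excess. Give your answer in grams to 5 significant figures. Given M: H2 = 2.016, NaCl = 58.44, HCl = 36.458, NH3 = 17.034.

40.501 g

n(NaCl) = 416.85 / 58.44 = 7.13296 mol.
Reaction (1): NaCl→HCl ratio 2:2 ⇒ n(HCl) = 7.13296 mol.
Reaction (2): HCl→H2 ratio 2:1 ⇒ n(H2) = 3.56648 mol.
Reaction (3): H2→NH3 ratio 3:2 ⇒ n(NH3) = 2.37765 mol.
Mass of NH3 = 2.37765 × 17.034 = 40.5009 g.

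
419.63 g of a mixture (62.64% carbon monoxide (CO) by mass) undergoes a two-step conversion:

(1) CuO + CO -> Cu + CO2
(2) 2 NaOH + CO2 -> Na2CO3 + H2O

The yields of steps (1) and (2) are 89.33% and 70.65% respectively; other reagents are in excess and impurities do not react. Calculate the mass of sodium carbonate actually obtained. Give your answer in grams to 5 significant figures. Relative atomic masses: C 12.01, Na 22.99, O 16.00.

627.74 g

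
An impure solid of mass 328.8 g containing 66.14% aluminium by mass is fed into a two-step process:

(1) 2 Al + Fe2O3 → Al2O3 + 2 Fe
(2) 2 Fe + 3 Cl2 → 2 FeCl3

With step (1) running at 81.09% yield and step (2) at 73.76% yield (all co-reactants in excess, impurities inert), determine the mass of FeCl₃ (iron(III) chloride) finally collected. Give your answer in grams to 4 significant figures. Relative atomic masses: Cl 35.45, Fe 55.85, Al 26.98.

782.0 g

Pure Al = 328.8 × 0.6614 = 217.47 g.
M(Al) = 26.98 g/mol.
M(FeCl3) = 55.85 + 3(35.45) = 162.20 g/mol.
n(Al) = 217.47 / 26.98 = 8.0604 mol.
Step 1 (Al:Fe = 2:2): theoretical n(Fe) = 8.0604 mol; at 81.09% yield, n(Fe) = 6.5361 mol.
Step 2 (Fe:FeCl3 = 2:2): theoretical n(FeCl3) = 6.5361 mol, so theoretical mass = 6.5361 × 162.20 = 1060.2 g.
At 73.76% yield, actual mass of FeCl3 = 1060.2 × 0.7376 = 781.98 g.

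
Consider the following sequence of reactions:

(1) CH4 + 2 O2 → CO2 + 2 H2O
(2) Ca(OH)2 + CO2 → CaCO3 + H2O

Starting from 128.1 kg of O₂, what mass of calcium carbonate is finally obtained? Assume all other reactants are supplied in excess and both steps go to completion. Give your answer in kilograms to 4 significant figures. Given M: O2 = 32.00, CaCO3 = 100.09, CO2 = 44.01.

200.3 kg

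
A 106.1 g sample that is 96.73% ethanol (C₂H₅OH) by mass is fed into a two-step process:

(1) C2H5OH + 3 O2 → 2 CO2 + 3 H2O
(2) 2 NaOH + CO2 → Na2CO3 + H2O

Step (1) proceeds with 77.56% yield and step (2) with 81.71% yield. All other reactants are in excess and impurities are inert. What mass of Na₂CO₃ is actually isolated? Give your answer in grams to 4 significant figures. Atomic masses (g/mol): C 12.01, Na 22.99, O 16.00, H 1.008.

299.3 g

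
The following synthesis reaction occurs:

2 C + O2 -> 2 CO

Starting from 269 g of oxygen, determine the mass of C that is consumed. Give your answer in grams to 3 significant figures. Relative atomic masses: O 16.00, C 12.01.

202 g

M(O2) = 2(16.00) = 32.00 g/mol.
M(C) = 12.01 g/mol.
n(O2) = 269.0 g / 32.00 g/mol = 8.406 mol.
From the equation the O2:C mole ratio is 1:2, so n(C) = 8.406 × 2/1 = 16.81 mol.
Mass of C = 16.81 mol × 12.01 g/mol = 201.9 g.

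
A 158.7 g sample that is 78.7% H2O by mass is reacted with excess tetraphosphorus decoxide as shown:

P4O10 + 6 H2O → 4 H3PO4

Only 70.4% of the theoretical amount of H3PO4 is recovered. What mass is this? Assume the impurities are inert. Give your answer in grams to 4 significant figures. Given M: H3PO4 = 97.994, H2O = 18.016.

318.8 g

Pure H2O available = 158.7 g × 0.787 = 124.90 g.
n(H2O) = 124.90 g / 18.016 g/mol = 6.9326 mol.
From the equation the H2O:H3PO4 mole ratio is 6:4, so n(H3PO4) = 6.9326 × 4/6 = 4.6217 mol.
Mass of H3PO4 = 4.6217 mol × 97.994 g/mol = 452.90 g.
Actual mass collected = 452.90 g × 0.704 = 318.84 g.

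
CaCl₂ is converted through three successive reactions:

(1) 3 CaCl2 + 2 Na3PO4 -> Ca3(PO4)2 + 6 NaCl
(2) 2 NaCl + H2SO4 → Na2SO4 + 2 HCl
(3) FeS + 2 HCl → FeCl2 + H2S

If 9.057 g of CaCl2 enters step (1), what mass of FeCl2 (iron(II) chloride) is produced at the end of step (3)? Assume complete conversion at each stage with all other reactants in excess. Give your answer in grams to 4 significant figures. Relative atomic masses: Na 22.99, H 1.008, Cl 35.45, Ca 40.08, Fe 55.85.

M(CaCl2) = 40.08 + 2(35.45) = 110.98 g/mol.
M(FeCl2) = 55.85 + 2(35.45) = 126.75 g/mol.
n(CaCl2) = 9.057 / 110.98 = 0.081609 mol.
Reaction (1): CaCl2→NaCl ratio 3:6 ⇒ n(NaCl) = 0.16322 mol.
Reaction (2): NaCl→HCl ratio 2:2 ⇒ n(HCl) = 0.16322 mol.
Reaction (3): HCl→FeCl2 ratio 2:1 ⇒ n(FeCl2) = 0.081609 mol.
Mass of FeCl2 = 0.081609 × 126.75 = 10.344 g.

10.34 g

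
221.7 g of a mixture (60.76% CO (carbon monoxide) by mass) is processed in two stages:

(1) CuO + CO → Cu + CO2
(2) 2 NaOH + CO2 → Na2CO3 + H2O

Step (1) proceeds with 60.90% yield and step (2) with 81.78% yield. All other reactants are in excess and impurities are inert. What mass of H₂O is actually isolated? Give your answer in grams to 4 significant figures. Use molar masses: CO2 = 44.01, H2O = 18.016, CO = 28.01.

Pure CO = 221.7 × 0.6076 = 134.70 g.
n(CO) = 134.70 / 28.01 = 4.8092 mol.
Step 1 (CO:CO2 = 1:1): theoretical n(CO2) = 4.8092 mol; at 60.90% yield, n(CO2) = 2.9288 mol.
Step 2 (CO2:H2O = 1:1): theoretical n(H2O) = 2.9288 mol, so theoretical mass = 2.9288 × 18.016 = 52.765 g.
At 81.78% yield, actual mass of H2O = 52.765 × 0.8178 = 43.151 g.

43.15 g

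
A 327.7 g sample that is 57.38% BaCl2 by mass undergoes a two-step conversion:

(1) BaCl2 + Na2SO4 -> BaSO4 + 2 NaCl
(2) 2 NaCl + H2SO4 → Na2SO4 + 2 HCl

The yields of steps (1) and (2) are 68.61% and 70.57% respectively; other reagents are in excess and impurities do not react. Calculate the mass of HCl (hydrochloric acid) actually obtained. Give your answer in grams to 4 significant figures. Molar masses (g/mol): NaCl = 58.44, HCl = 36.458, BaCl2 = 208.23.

31.88 g

Pure BaCl2 = 327.7 × 0.5738 = 188.03 g.
n(BaCl2) = 188.03 / 208.23 = 0.90301 mol.
Step 1 (BaCl2:NaCl = 1:2): theoretical n(NaCl) = 1.8060 mol; at 68.61% yield, n(NaCl) = 1.2391 mol.
Step 2 (NaCl:HCl = 2:2): theoretical n(HCl) = 1.2391 mol, so theoretical mass = 1.2391 × 36.458 = 45.176 g.
At 70.57% yield, actual mass of HCl = 45.176 × 0.7057 = 31.880 g.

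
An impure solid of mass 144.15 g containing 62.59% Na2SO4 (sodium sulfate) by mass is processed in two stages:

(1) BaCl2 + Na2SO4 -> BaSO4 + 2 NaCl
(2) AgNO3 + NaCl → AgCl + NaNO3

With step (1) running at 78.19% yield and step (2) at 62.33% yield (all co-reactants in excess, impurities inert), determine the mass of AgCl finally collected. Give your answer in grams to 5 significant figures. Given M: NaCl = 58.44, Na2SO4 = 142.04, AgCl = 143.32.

Pure Na2SO4 = 144.15 × 0.6259 = 90.2235 g.
n(Na2SO4) = 90.2235 / 142.04 = 0.635198 mol.
Step 1 (Na2SO4:NaCl = 1:2): theoretical n(NaCl) = 1.27040 mol; at 78.19% yield, n(NaCl) = 0.993322 mol.
Step 2 (NaCl:AgCl = 1:1): theoretical n(AgCl) = 0.993322 mol, so theoretical mass = 0.993322 × 143.32 = 142.363 g.
At 62.33% yield, actual mass of AgCl = 142.363 × 0.6233 = 88.7348 g.

88.735 g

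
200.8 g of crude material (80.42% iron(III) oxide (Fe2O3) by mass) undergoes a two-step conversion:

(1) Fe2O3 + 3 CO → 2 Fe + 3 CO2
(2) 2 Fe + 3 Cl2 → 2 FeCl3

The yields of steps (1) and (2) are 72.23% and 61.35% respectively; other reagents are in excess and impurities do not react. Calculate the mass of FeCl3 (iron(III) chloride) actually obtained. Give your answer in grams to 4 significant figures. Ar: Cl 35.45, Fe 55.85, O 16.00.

145.4 g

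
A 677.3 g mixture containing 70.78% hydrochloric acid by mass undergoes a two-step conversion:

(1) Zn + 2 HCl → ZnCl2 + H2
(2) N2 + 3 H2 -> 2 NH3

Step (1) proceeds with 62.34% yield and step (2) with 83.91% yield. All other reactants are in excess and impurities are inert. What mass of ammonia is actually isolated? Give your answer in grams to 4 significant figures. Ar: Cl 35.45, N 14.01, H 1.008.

39.05 g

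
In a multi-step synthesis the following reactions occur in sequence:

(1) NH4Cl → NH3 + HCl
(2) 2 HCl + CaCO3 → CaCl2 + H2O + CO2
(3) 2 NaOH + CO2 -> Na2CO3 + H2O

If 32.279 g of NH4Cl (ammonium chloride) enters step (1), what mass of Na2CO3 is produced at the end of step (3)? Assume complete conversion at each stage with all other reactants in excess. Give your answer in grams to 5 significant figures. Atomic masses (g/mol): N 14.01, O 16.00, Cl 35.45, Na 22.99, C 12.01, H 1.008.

M(NH4Cl) = 14.01 + 4(1.008) + 35.45 = 53.492 g/mol.
M(Na2CO3) = 2(22.99) + 12.01 + 3(16.00) = 105.99 g/mol.
n(NH4Cl) = 32.279 / 53.492 = 0.603436 mol.
Reaction (1): NH4Cl→HCl ratio 1:1 ⇒ n(HCl) = 0.603436 mol.
Reaction (2): HCl→CO2 ratio 2:1 ⇒ n(CO2) = 0.301718 mol.
Reaction (3): CO2→Na2CO3 ratio 1:1 ⇒ n(Na2CO3) = 0.301718 mol.
Mass of Na2CO3 = 0.301718 × 105.99 = 31.9791 g.

31.979 g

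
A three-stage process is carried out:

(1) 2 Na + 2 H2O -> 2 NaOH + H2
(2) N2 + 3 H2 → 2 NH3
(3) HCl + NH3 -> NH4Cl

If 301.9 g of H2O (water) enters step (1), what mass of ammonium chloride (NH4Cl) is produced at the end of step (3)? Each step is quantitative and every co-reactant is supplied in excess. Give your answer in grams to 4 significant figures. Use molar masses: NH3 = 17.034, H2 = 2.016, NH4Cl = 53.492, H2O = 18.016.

n(H2O) = 301.9 / 18.016 = 16.757 mol.
Reaction (1): H2O→H2 ratio 2:1 ⇒ n(H2) = 8.3787 mol.
Reaction (2): H2→NH3 ratio 3:2 ⇒ n(NH3) = 5.5858 mol.
Reaction (3): NH3→NH4Cl ratio 1:1 ⇒ n(NH4Cl) = 5.5858 mol.
Mass of NH4Cl = 5.5858 × 53.492 = 298.79 g.

298.8 g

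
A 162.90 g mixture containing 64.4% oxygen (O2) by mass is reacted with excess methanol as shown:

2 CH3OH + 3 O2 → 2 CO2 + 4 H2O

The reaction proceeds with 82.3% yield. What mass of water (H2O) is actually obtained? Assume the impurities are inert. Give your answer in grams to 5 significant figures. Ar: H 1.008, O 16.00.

Pure O2 available = 162.90 g × 0.644 = 104.908 g.
M(O2) = 2(16.00) = 32.00 g/mol.
M(H2O) = 2(1.008) + 16.00 = 18.016 g/mol.
n(O2) = 104.908 g / 32.00 g/mol = 3.27836 mol.
From the equation the O2:H2O mole ratio is 3:4, so n(H2O) = 3.27836 × 4/3 = 4.37115 mol.
Mass of H2O = 4.37115 mol × 18.016 g/mol = 78.7506 g.
Actual mass collected = 78.7506 g × 0.823 = 64.8118 g.

64.812 g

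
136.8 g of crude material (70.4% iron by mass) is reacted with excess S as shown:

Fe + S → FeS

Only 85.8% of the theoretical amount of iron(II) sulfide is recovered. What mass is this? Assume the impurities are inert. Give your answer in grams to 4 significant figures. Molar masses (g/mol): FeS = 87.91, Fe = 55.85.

130.1 g

Pure Fe available = 136.8 g × 0.704 = 96.307 g.
n(Fe) = 96.307 g / 55.85 g/mol = 1.7244 mol.
From the equation the Fe:FeS mole ratio is 1:1, so n(FeS) = 1.7244 × 1/1 = 1.7244 mol.
Mass of FeS = 1.7244 mol × 87.91 g/mol = 151.59 g.
Actual mass collected = 151.59 g × 0.858 = 130.07 g.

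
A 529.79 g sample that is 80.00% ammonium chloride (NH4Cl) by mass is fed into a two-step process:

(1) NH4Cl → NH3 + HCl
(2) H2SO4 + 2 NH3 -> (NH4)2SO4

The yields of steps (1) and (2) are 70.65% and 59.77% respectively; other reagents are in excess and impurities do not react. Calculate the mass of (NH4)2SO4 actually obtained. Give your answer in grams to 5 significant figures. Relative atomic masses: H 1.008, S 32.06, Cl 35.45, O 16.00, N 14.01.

221.06 g

Pure NH4Cl = 529.79 × 0.8000 = 423.832 g.
M(NH4Cl) = 14.01 + 4(1.008) + 35.45 = 53.492 g/mol.
M((NH4)2SO4) = 2(14.01) + 8(1.008) + 32.06 + 4(16.00) = 132.144 g/mol.
n(NH4Cl) = 423.832 / 53.492 = 7.92328 mol.
Step 1 (NH4Cl:NH3 = 1:1): theoretical n(NH3) = 7.92328 mol; at 70.65% yield, n(NH3) = 5.59780 mol.
Step 2 (NH3:(NH4)2SO4 = 2:1): theoretical n((NH4)2SO4) = 2.79890 mol, so theoretical mass = 2.79890 × 132.144 = 369.858 g.
At 59.77% yield, actual mass of (NH4)2SO4 = 369.858 × 0.5977 = 221.064 g.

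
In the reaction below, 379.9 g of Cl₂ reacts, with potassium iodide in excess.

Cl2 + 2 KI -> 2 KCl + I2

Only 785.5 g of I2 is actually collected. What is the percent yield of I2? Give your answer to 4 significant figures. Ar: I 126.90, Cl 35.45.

57.76 %

M(Cl2) = 2(35.45) = 70.90 g/mol.
M(I2) = 2(126.90) = 253.80 g/mol.
n(Cl2) = 379.90 g / 70.90 g/mol = 5.3583 mol.
From the equation the Cl2:I2 mole ratio is 1:1, so n(I2) = 5.3583 × 1/1 = 5.3583 mol.
Mass of I2 = 5.3583 mol × 253.80 g/mol = 1359.9 g.
This is the theoretical yield. Percent yield = 785.5 g / 1359.9 g × 100% = 57.761%.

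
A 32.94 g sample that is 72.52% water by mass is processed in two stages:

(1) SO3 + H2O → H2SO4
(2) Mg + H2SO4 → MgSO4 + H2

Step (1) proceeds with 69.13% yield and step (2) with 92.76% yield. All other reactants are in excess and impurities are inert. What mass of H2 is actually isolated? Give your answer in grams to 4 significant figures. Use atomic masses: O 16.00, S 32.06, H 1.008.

Pure H2O = 32.94 × 0.7252 = 23.888 g.
M(H2O) = 2(1.008) + 16.00 = 18.016 g/mol.
M(H2) = 2(1.008) = 2.016 g/mol.
n(H2O) = 23.888 / 18.016 = 1.3259 mol.
Step 1 (H2O:H2SO4 = 1:1): theoretical n(H2SO4) = 1.3259 mol; at 69.13% yield, n(H2SO4) = 0.91662 mol.
Step 2 (H2SO4:H2 = 1:1): theoretical n(H2) = 0.91662 mol, so theoretical mass = 0.91662 × 2.016 = 1.8479 g.
At 92.76% yield, actual mass of H2 = 1.8479 × 0.9276 = 1.7141 g.

1.714 g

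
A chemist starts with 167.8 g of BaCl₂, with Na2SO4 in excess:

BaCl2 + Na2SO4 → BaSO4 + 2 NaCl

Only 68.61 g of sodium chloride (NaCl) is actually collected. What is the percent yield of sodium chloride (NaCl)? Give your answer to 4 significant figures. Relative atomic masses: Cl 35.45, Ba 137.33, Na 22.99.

M(BaCl2) = 137.33 + 2(35.45) = 208.23 g/mol.
M(NaCl) = 22.99 + 35.45 = 58.44 g/mol.
n(BaCl2) = 167.80 g / 208.23 g/mol = 0.80584 mol.
From the equation the BaCl2:NaCl mole ratio is 1:2, so n(NaCl) = 0.80584 × 2/1 = 1.6117 mol.
Mass of NaCl = 1.6117 mol × 58.44 g/mol = 94.187 g.
This is the theoretical yield. Percent yield = 68.61 g / 94.187 g × 100% = 72.845%.

72.84 %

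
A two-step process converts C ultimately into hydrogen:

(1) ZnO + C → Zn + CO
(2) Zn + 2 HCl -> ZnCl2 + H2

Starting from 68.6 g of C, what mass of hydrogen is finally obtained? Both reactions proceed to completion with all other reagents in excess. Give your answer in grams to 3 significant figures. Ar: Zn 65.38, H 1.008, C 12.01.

M(C) = 12.01 g/mol.
M(H2) = 2(1.008) = 2.016 g/mol.
n(C) = 68.60 / 12.01 = 5.712 mol.
Step 1 gives a 1:1 ratio of C to Zn, so n(Zn) = 5.712 mol.
In step 2 the Zn:H2 ratio is 1:1, so n(H2) = 5.712 mol.
Mass of H2 = 5.712 × 2.016 = 11.52 g.

11.5 g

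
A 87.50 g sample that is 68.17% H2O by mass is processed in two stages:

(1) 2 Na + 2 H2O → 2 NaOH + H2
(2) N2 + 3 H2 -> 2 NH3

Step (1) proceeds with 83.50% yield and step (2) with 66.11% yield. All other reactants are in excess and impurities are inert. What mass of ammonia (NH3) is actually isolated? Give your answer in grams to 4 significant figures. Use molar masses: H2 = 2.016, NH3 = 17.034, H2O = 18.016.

Pure H2O = 87.50 × 0.6817 = 59.649 g.
n(H2O) = 59.649 / 18.016 = 3.3109 mol.
Step 1 (H2O:H2 = 2:1): theoretical n(H2) = 1.6554 mol; at 83.50% yield, n(H2) = 1.3823 mol.
Step 2 (H2:NH3 = 3:2): theoretical n(NH3) = 0.92153 mol, so theoretical mass = 0.92153 × 17.034 = 15.697 g.
At 66.11% yield, actual mass of NH3 = 15.697 × 0.6611 = 10.377 g.

10.38 g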